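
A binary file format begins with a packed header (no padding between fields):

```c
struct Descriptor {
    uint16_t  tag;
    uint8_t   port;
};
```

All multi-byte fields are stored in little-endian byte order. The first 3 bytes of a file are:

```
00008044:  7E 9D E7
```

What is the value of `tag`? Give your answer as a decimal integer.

40318

`tag` is the first field, at byte offset 0, occupying 2 bytes.
Bytes at offsets 0..1: 7E 9D.
Little-endian stores the least-significant byte at the lowest address.
Reassemble most-significant byte first: 9D 7E → 0x9D7E.
0x9D7E = 40318.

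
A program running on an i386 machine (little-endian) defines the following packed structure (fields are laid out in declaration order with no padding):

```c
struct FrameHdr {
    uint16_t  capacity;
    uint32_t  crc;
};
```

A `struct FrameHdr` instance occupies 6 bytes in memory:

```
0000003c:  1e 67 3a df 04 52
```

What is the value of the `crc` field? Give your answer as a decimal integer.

1376051002

`crc` follows `capacity` (2 bytes), so it starts at byte offset 2 and occupies 4 bytes.
Bytes at offsets 2..5: 3A DF 04 52.
Little-endian stores the least-significant byte at the lowest address.
Reassemble most-significant byte first: 52 04 DF 3A → 0x5204DF3A.
0x5204DF3A = 1376051002.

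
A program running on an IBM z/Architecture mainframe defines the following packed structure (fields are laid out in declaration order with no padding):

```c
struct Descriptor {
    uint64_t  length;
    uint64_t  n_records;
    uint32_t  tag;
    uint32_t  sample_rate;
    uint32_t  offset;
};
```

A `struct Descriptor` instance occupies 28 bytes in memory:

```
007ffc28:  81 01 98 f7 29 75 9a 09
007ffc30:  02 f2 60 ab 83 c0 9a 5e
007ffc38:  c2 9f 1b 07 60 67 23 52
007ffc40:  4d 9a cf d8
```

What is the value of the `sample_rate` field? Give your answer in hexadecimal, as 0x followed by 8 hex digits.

0x60672352

`sample_rate` follows `length` (8 B), `n_records` (8 B), `tag` (4 B), so it starts at offset 8 + 8 + 4 = 20 and occupies 4 bytes.
Bytes at offsets 20..23: 60 67 23 52.
Big-endian stores the most-significant byte at the lowest address.
The bytes are already most-significant first: 0x60672352.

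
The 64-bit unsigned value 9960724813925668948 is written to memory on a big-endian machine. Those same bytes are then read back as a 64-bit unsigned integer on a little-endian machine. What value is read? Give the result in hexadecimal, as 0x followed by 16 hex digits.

0x545875AF719A3B8A

9960724813925668948 in 64-bit hexadecimal is 0x8A3B9A71AF755854.
Stored big-endian, the bytes at ascending addresses are 8A 3B 9A 71 AF 75 58 54.
Read back as little-endian, the first byte is least significant, giving 0x545875AF719A3B8A.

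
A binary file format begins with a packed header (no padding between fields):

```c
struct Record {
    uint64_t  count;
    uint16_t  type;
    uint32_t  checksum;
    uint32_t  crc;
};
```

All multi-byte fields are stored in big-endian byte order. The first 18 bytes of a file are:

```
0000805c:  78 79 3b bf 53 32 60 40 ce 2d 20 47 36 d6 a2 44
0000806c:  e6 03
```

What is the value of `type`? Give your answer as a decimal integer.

`type` follows `count` (8 bytes), so it starts at byte offset 8 and occupies 2 bytes.
Bytes at offsets 8..9: CE 2D.
Big-endian stores the most-significant byte at the lowest address.
The bytes are already most-significant first: 0xCE2D.
0xCE2D = 52781.

52781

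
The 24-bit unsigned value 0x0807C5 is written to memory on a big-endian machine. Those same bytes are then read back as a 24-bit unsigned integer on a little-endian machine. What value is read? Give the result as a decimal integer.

12912392

Stored big-endian, the bytes at ascending addresses are 08 07 C5.
Read back as little-endian, the first byte is least significant, giving 0xC50708.
0xC50708 = 12912392.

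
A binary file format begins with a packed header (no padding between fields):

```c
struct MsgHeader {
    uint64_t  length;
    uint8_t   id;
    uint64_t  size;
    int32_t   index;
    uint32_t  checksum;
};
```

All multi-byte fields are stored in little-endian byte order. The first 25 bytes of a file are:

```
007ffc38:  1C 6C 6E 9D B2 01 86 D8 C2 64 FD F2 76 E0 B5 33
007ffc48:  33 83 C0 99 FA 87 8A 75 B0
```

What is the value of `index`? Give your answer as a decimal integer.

`index` follows `length` (8 B), `id` (1 B), `size` (8 B), so it starts at offset 8 + 1 + 8 = 17 and occupies 4 bytes.
Bytes at offsets 17..20: 83 C0 99 FA.
In little-endian order the low byte comes first in memory.
Reassemble most-significant byte first: FA 99 C0 83 → 0xFA99C083.
Top bit is set, so as a signed 32-bit value this is 0xFA99C083 − 2^32 = -90587005.

-90587005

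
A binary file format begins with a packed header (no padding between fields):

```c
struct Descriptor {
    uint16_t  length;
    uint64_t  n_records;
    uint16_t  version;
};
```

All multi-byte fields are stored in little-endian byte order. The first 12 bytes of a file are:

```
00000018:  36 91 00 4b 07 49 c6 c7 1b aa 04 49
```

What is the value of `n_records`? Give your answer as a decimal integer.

12257610465261603584

`n_records` follows `length` (2 bytes), so it starts at byte offset 2 and occupies 8 bytes.
Bytes at offsets 2..9: 00 4B 07 49 C6 C7 1B AA.
Little-endian: lowest address holds the least-significant byte.
Reassemble most-significant byte first: AA 1B C7 C6 49 07 4B 00 → 0xAA1BC7C649074B00.
0xAA1BC7C649074B00 = 12257610465261603584.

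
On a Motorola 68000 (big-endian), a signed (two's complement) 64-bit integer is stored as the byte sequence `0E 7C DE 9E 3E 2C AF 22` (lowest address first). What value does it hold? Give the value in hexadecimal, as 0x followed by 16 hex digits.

0x0E7CDE9E3E2CAF22

Big-endian stores the most-significant byte at the lowest address.
The bytes are already most-significant first: 0x0E7CDE9E3E2CAF22.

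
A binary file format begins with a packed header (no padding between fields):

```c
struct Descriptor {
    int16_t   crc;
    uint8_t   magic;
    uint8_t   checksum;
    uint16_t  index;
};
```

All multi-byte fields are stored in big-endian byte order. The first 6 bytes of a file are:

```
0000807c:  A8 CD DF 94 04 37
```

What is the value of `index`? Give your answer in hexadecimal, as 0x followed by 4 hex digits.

`index` follows `crc` (2 B), `magic` (1 B), `checksum` (1 B), so it starts at offset 2 + 1 + 1 = 4 and occupies 2 bytes.
Bytes at offsets 4..5: 04 37.
Big-endian: lowest address holds the most-significant byte.
The bytes are already most-significant first: 0x0437.

0x0437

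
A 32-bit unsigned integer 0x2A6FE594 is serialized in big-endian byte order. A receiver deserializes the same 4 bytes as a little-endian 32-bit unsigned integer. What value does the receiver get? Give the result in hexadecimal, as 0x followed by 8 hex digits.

Stored big-endian, the bytes at ascending addresses are 2A 6F E5 94.
Read back as little-endian, the first byte is least significant, giving 0x94E56F2A.

0x94E56F2A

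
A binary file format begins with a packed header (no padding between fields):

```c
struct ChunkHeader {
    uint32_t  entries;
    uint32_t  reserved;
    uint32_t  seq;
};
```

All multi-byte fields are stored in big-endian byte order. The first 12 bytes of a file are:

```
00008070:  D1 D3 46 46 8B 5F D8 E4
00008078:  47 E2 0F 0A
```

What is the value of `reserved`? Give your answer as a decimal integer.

`reserved` follows `entries` (4 bytes), so it starts at byte offset 4 and occupies 4 bytes.
Bytes at offsets 4..7: 8B 5F D8 E4.
In big-endian order the high byte comes first in memory.
The bytes are already most-significant first: 0x8B5FD8E4.
0x8B5FD8E4 = 2338314468.

2338314468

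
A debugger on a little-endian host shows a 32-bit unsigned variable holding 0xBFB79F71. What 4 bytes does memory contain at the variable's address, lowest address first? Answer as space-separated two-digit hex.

71 9F B7 BF

Split into bytes (most-significant first): BF B7 9F 71.
In little-endian order the low byte comes first in memory.
So at ascending addresses the bytes are 71 9F B7 BF.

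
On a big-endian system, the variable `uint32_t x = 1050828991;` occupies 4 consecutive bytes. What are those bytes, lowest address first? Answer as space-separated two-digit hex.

1050828991 in hexadecimal, padded to 32 bits, is 0x3EA260BF.
Split into bytes (most-significant first): 3E A2 60 BF.
Big-endian stores the most-significant byte at the lowest address.
So the memory order matches the most-significant-first order: 3E A2 60 BF.

3E A2 60 BF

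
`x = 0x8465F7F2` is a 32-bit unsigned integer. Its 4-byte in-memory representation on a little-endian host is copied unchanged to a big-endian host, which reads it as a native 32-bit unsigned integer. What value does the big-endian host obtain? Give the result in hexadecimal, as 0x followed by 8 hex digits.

Stored little-endian, the bytes at ascending addresses are F2 F7 65 84.
Read back as big-endian, the last byte is least significant, giving 0xF2F76584.

0xF2F76584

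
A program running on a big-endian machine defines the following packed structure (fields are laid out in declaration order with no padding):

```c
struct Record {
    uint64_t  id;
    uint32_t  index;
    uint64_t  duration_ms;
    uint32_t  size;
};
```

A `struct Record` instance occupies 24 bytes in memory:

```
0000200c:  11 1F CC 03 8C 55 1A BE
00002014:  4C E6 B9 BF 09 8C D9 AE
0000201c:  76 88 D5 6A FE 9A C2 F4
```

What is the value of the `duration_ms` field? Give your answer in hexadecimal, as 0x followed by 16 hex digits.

0x098CD9AE7688D56A

`duration_ms` follows `id` (8 B), `index` (4 B), so it starts at offset 8 + 4 = 12 and occupies 8 bytes.
Bytes at offsets 12..19: 09 8C D9 AE 76 88 D5 6A.
Big-endian: lowest address holds the most-significant byte.
The bytes are already most-significant first: 0x098CD9AE7688D56A.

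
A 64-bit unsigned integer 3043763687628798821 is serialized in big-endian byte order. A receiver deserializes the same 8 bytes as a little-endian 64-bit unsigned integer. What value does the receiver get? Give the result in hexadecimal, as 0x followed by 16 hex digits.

3043763687628798821 in 64-bit hexadecimal is 0x2A3D9EF28558FB65.
Stored big-endian, the bytes at ascending addresses are 2A 3D 9E F2 85 58 FB 65.
Read back as little-endian, the first byte is least significant, giving 0x65FB5885F29E3D2A.

0x65FB5885F29E3D2A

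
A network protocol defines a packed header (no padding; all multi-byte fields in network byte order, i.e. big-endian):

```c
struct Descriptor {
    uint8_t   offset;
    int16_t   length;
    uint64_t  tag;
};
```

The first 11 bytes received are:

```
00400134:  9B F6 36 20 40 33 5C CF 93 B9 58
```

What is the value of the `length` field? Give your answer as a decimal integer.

-2506

`length` follows `offset` (1 byte), so it starts at byte offset 1 and occupies 2 bytes.
Bytes at offsets 1..2: F6 36.
In big-endian order the high byte comes first in memory.
The bytes are already most-significant first: 0xF636.
Top bit is set, so as a signed 16-bit value this is 0xF636 − 2^16 = -2506.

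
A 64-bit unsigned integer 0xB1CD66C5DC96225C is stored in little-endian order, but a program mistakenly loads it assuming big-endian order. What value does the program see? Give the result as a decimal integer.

Stored little-endian, the bytes at ascending addresses are 5C 22 96 DC C5 66 CD B1.
Read back as big-endian, the last byte is least significant, giving 0x5C2296DCC566CDB1.
0x5C2296DCC566CDB1 = 6639034675646352817.

6639034675646352817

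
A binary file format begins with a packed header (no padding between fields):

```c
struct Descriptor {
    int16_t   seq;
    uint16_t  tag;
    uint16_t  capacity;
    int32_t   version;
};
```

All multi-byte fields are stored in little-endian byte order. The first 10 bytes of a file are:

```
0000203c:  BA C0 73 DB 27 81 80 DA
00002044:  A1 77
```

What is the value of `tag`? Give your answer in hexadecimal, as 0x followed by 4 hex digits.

0xDB73

`tag` follows `seq` (2 bytes), so it starts at byte offset 2 and occupies 2 bytes.
Bytes at offsets 2..3: 73 DB.
Little-endian: lowest address holds the least-significant byte.
Reassemble most-significant byte first: DB 73 → 0xDB73.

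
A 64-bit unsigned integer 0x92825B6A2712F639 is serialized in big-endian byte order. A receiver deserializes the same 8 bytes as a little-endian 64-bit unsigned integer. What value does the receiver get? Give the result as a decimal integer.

4176545664930120338

Stored big-endian, the bytes at ascending addresses are 92 82 5B 6A 27 12 F6 39.
Read back as little-endian, the first byte is least significant, giving 0x39F612276A5B8292.
0x39F612276A5B8292 = 4176545664930120338.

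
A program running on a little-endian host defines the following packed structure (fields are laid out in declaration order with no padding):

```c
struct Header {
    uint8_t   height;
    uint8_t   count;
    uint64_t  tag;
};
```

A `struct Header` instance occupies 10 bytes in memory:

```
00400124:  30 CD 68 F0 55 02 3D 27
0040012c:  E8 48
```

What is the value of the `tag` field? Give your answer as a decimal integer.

`tag` follows `height` (1 B), `count` (1 B), so it starts at offset 1 + 1 = 2 and occupies 8 bytes.
Bytes at offsets 2..9: 68 F0 55 02 3D 27 E8 48.
Little-endian stores the least-significant byte at the lowest address.
Reassemble most-significant byte first: 48 E8 27 3D 02 55 F0 68 → 0x48E8273D0255F068.
0x48E8273D0255F068 = 5253492108313358440.

5253492108313358440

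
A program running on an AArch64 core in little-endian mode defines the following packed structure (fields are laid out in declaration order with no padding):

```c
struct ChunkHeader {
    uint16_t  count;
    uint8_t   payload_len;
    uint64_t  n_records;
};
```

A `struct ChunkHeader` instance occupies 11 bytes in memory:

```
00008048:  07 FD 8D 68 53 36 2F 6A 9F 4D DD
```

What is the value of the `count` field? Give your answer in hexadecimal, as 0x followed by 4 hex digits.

`count` is the first field, at byte offset 0, occupying 2 bytes.
Bytes at offsets 0..1: 07 FD.
Little-endian: lowest address holds the least-significant byte.
Reassemble most-significant byte first: FD 07 → 0xFD07.

0xFD07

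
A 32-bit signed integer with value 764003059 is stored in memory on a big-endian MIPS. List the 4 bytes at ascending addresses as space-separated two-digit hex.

764003059 in hexadecimal, padded to 32 bits, is 0x2D89C2F3.
Split into bytes (most-significant first): 2D 89 C2 F3.
Big-endian stores the most-significant byte at the lowest address.
So the memory order matches the most-significant-first order: 2D 89 C2 F3.

2D 89 C2 F3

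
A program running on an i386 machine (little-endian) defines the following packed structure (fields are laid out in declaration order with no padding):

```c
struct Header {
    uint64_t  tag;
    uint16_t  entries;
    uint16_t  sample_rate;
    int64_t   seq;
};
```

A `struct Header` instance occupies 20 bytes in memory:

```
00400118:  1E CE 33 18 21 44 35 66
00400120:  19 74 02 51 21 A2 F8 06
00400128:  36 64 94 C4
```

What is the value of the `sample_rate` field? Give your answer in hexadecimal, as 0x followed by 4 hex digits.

`sample_rate` follows `tag` (8 B), `entries` (2 B), so it starts at offset 8 + 2 = 10 and occupies 2 bytes.
Bytes at offsets 10..11: 02 51.
Little-endian: lowest address holds the least-significant byte.
Reassemble most-significant byte first: 51 02 → 0x5102.

0x5102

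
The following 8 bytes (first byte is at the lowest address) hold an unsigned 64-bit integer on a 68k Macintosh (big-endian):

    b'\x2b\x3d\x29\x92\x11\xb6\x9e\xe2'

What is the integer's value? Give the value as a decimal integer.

3115692224549396194

Big-endian stores the most-significant byte at the lowest address.
The bytes are already most-significant first: 0x2B3D299211B69EE2.
0x2B3D299211B69EE2 = 3115692224549396194.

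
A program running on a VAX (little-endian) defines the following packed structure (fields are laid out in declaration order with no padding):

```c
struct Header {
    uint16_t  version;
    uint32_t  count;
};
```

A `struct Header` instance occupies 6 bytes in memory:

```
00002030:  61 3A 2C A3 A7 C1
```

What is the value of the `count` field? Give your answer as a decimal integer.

3248988972

`count` follows `version` (2 bytes), so it starts at byte offset 2 and occupies 4 bytes.
Bytes at offsets 2..5: 2C A3 A7 C1.
In little-endian order the low byte comes first in memory.
Reassemble most-significant byte first: C1 A7 A3 2C → 0xC1A7A32C.
0xC1A7A32C = 3248988972.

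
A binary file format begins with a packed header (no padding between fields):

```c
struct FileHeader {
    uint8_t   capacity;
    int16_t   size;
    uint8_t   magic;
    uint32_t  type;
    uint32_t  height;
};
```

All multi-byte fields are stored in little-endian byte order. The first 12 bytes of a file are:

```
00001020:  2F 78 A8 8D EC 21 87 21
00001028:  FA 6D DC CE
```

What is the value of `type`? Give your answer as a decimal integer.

`type` follows `capacity` (1 B), `size` (2 B), `magic` (1 B), so it starts at offset 1 + 2 + 1 = 4 and occupies 4 bytes.
Bytes at offsets 4..7: EC 21 87 21.
Little-endian: lowest address holds the least-significant byte.
Reassemble most-significant byte first: 21 87 21 EC → 0x218721EC.
0x218721EC = 562504172.

562504172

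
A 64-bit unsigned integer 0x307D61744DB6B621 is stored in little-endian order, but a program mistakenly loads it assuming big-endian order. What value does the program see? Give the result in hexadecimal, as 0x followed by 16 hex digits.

Stored little-endian, the bytes at ascending addresses are 21 B6 B6 4D 74 61 7D 30.
Read back as big-endian, the last byte is least significant, giving 0x21B6B64D74617D30.

0x21B6B64D74617D30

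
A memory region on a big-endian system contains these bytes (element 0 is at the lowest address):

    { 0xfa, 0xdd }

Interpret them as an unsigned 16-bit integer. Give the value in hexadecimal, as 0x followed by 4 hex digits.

Big-endian: lowest address holds the most-significant byte.
The bytes are already most-significant first: 0xFADD.

0xFADD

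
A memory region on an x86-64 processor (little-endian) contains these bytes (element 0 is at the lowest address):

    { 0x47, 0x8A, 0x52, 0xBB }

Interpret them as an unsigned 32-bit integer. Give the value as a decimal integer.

Little-endian: lowest address holds the least-significant byte.
Reassemble most-significant byte first: BB 52 8A 47 → 0xBB528A47.
0xBB528A47 = 3142748743.

3142748743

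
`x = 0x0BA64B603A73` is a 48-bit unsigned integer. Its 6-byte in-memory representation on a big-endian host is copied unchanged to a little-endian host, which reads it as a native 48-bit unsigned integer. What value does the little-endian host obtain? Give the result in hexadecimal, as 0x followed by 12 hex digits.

Stored big-endian, the bytes at ascending addresses are 0B A6 4B 60 3A 73.
Read back as little-endian, the first byte is least significant, giving 0x733A604BA60B.

0x733A604BA60B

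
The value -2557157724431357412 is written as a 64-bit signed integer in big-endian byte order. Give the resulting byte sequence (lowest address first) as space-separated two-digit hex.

DC 83 26 99 18 9F 6A 1C

Two's complement of -2557157724431357412 in 64 bits: 2557157724431357412 = 0x237CD966E76095E4; invert → 0xDC832699189F6A1B; add 1 → 0xDC832699189F6A1C.
Split into bytes (most-significant first): DC 83 26 99 18 9F 6A 1C.
Big-endian: lowest address holds the most-significant byte.
So the memory order matches the most-significant-first order: DC 83 26 99 18 9F 6A 1C.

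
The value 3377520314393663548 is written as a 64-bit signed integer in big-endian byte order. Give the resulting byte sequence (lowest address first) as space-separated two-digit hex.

2E DF 5C D4 C1 19 98 3C

3377520314393663548 in hexadecimal, padded to 64 bits, is 0x2EDF5CD4C119983C.
Split into bytes (most-significant first): 2E DF 5C D4 C1 19 98 3C.
In big-endian order the high byte comes first in memory.
So the memory order matches the most-significant-first order: 2E DF 5C D4 C1 19 98 3C.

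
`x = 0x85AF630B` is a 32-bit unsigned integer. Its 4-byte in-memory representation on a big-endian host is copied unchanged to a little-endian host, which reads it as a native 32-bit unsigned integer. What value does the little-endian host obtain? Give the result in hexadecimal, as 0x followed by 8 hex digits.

0x0B63AF85

Stored big-endian, the bytes at ascending addresses are 85 AF 63 0B.
Read back as little-endian, the first byte is least significant, giving 0x0B63AF85.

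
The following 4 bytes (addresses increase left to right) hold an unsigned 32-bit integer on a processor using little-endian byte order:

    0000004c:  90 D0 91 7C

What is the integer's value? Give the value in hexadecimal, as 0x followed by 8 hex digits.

Little-endian stores the least-significant byte at the lowest address.
Reassemble most-significant byte first: 7C 91 D0 90 → 0x7C91D090.

0x7C91D090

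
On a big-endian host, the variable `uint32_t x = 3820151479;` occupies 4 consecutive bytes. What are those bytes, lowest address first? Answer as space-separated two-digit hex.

3820151479 in hexadecimal, padded to 32 bits, is 0xE3B2E2B7.
Split into bytes (most-significant first): E3 B2 E2 B7.
Big-endian stores the most-significant byte at the lowest address.
So the memory order matches the most-significant-first order: E3 B2 E2 B7.

E3 B2 E2 B7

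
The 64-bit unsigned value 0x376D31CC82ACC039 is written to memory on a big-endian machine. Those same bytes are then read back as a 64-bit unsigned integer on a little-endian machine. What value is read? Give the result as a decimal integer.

4161515733461855543

Stored big-endian, the bytes at ascending addresses are 37 6D 31 CC 82 AC C0 39.
Read back as little-endian, the first byte is least significant, giving 0x39C0AC82CC316D37.
0x39C0AC82CC316D37 = 4161515733461855543.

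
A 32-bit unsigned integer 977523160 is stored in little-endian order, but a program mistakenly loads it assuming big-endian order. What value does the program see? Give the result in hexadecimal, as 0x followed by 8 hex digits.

977523160 in 32-bit hexadecimal is 0x3A43D1D8.
Stored little-endian, the bytes at ascending addresses are D8 D1 43 3A.
Read back as big-endian, the last byte is least significant, giving 0xD8D1433A.

0xD8D1433A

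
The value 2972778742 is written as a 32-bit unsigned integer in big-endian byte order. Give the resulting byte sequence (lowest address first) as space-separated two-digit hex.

B1 31 00 F6

2972778742 in hexadecimal, padded to 32 bits, is 0xB13100F6.
Split into bytes (most-significant first): B1 31 00 F6.
Big-endian stores the most-significant byte at the lowest address.
So the memory order matches the most-significant-first order: B1 31 00 F6.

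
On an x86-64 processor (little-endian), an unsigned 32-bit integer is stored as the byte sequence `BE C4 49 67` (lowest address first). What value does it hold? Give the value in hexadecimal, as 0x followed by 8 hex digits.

0x6749C4BE

In little-endian order the low byte comes first in memory.
Reassemble most-significant byte first: 67 49 C4 BE → 0x6749C4BE.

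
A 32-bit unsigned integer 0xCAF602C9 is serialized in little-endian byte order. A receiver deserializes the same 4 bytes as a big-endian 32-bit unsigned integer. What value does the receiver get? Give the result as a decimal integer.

Stored little-endian, the bytes at ascending addresses are C9 02 F6 CA.
Read back as big-endian, the last byte is least significant, giving 0xC902F6CA.
0xC902F6CA = 3372414666.

3372414666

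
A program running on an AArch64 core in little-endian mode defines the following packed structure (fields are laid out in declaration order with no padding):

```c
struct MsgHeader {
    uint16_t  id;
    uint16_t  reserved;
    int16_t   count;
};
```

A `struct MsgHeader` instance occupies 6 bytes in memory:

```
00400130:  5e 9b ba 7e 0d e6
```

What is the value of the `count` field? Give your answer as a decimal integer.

`count` follows `id` (2 B), `reserved` (2 B), so it starts at offset 2 + 2 = 4 and occupies 2 bytes.
Bytes at offsets 4..5: 0D E6.
In little-endian order the low byte comes first in memory.
Reassemble most-significant byte first: E6 0D → 0xE60D.
Top bit is set, so as a signed 16-bit value this is 0xE60D − 2^16 = -6643.

-6643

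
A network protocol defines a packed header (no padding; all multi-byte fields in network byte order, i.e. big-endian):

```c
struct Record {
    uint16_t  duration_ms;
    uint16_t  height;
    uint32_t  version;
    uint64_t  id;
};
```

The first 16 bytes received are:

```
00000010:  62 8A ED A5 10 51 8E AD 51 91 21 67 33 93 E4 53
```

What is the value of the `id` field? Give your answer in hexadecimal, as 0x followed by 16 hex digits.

0x519121673393E453

`id` follows `duration_ms` (2 B), `height` (2 B), `version` (4 B), so it starts at offset 2 + 2 + 4 = 8 and occupies 8 bytes.
Bytes at offsets 8..15: 51 91 21 67 33 93 E4 53.
Big-endian stores the most-significant byte at the lowest address.
The bytes are already most-significant first: 0x519121673393E453.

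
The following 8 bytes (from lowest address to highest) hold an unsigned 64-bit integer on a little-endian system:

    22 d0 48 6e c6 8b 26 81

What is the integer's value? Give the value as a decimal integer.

In little-endian order the low byte comes first in memory.
Reassemble most-significant byte first: 81 26 8B C6 6E 48 D0 22 → 0x81268BC66E48D022.
0x81268BC66E48D022 = 9306279364377759778.

9306279364377759778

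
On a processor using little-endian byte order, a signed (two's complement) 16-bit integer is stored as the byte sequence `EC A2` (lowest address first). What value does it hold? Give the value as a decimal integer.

-23828

Little-endian stores the least-significant byte at the lowest address.
Reassemble most-significant byte first: A2 EC → 0xA2EC.
Top bit is set, so as a signed 16-bit value this is 0xA2EC − 2^16 = -23828.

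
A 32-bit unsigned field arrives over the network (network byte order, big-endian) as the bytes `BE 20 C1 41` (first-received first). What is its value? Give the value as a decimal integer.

Big-endian stores the most-significant byte at the lowest address.
The bytes are already most-significant first: 0xBE20C141.
0xBE20C141 = 3189817665.

3189817665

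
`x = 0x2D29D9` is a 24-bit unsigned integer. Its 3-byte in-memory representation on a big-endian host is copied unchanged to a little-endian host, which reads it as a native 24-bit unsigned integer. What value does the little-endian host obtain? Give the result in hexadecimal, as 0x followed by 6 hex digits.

Stored big-endian, the bytes at ascending addresses are 2D 29 D9.
Read back as little-endian, the first byte is least significant, giving 0xD9292D.

0xD9292D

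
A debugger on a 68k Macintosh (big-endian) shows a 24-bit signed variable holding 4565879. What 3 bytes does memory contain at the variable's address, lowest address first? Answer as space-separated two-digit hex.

45 AB 77

4565879 in hexadecimal, padded to 24 bits, is 0x45AB77.
Split into bytes (most-significant first): 45 AB 77.
Big-endian stores the most-significant byte at the lowest address.
So the memory order matches the most-significant-first order: 45 AB 77.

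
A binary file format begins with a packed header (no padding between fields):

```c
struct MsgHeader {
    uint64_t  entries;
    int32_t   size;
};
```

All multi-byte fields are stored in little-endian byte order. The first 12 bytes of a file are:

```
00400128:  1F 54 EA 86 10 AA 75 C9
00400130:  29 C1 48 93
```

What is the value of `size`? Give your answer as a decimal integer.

`size` follows `entries` (8 bytes), so it starts at byte offset 8 and occupies 4 bytes.
Bytes at offsets 8..11: 29 C1 48 93.
Little-endian stores the least-significant byte at the lowest address.
Reassemble most-significant byte first: 93 48 C1 29 → 0x9348C129.
Top bit is set, so as a signed 32-bit value this is 0x9348C129 − 2^32 = -1823948503.

-1823948503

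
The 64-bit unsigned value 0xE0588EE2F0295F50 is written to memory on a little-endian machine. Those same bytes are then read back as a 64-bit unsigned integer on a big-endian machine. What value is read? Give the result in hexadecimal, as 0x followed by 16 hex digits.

Stored little-endian, the bytes at ascending addresses are 50 5F 29 F0 E2 8E 58 E0.
Read back as big-endian, the last byte is least significant, giving 0x505F29F0E28E58E0.

0x505F29F0E28E58E0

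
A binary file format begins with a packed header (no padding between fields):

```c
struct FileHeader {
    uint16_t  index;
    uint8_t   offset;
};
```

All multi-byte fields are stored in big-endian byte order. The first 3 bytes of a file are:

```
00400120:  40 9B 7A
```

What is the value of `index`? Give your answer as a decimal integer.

`index` is the first field, at byte offset 0, occupying 2 bytes.
Bytes at offsets 0..1: 40 9B.
Big-endian: lowest address holds the most-significant byte.
The bytes are already most-significant first: 0x409B.
0x409B = 16539.

16539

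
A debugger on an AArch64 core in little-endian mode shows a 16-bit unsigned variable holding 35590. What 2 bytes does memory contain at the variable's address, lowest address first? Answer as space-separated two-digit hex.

35590 in hexadecimal, padded to 16 bits, is 0x8B06.
Split into bytes (most-significant first): 8B 06.
Little-endian: lowest address holds the least-significant byte.
So at ascending addresses the bytes are 06 8B.

06 8B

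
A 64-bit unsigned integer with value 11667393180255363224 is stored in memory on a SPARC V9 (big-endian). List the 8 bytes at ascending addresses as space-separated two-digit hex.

11667393180255363224 in hexadecimal, padded to 64 bits, is 0xA1EAE847EBEFA098.
Split into bytes (most-significant first): A1 EA E8 47 EB EF A0 98.
In big-endian order the high byte comes first in memory.
So the memory order matches the most-significant-first order: A1 EA E8 47 EB EF A0 98.

A1 EA E8 47 EB EF A0 98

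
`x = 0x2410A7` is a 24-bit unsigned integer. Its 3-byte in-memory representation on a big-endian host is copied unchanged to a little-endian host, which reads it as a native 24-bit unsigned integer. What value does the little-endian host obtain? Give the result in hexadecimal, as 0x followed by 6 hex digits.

0xA71024

Stored big-endian, the bytes at ascending addresses are 24 10 A7.
Read back as little-endian, the first byte is least significant, giving 0xA71024.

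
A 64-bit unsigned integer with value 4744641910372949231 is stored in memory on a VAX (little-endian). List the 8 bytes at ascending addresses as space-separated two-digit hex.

EF DC 35 E6 AD 5A D8 41

4744641910372949231 in hexadecimal, padded to 64 bits, is 0x41D85AADE635DCEF.
Split into bytes (most-significant first): 41 D8 5A AD E6 35 DC EF.
In little-endian order the low byte comes first in memory.
So at ascending addresses the bytes are EF DC 35 E6 AD 5A D8 41.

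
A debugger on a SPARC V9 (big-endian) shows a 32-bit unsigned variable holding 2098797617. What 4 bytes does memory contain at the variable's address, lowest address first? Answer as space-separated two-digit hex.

7D 19 1C 31

2098797617 in hexadecimal, padded to 32 bits, is 0x7D191C31.
Split into bytes (most-significant first): 7D 19 1C 31.
Big-endian: lowest address holds the most-significant byte.
So the memory order matches the most-significant-first order: 7D 19 1C 31.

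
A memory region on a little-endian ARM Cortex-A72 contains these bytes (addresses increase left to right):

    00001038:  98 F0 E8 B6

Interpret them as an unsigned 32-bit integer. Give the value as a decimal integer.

3068719256

In little-endian order the low byte comes first in memory.
Reassemble most-significant byte first: B6 E8 F0 98 → 0xB6E8F098.
0xB6E8F098 = 3068719256.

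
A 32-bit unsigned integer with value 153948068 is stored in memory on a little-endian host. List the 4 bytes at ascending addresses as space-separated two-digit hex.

153948068 in hexadecimal, padded to 32 bits, is 0x092D0FA4.
Split into bytes (most-significant first): 09 2D 0F A4.
Little-endian stores the least-significant byte at the lowest address.
So at ascending addresses the bytes are A4 0F 2D 09.

A4 0F 2D 09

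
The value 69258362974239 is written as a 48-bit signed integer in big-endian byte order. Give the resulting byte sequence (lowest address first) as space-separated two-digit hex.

69258362974239 in hexadecimal, padded to 48 bits, is 0x3EFD781F701F.
Split into bytes (most-significant first): 3E FD 78 1F 70 1F.
In big-endian order the high byte comes first in memory.
So the memory order matches the most-significant-first order: 3E FD 78 1F 70 1F.

3E FD 78 1F 70 1F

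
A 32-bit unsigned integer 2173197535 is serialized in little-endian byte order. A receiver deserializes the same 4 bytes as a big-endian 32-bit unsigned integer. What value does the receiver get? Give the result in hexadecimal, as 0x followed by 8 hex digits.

0xDF5C8881

2173197535 in 32-bit hexadecimal is 0x81885CDF.
Stored little-endian, the bytes at ascending addresses are DF 5C 88 81.
Read back as big-endian, the last byte is least significant, giving 0xDF5C8881.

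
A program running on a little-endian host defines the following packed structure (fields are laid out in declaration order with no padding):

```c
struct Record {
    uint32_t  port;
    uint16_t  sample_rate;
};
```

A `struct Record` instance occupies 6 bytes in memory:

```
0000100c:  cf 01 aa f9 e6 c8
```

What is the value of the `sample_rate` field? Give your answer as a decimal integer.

51430

`sample_rate` follows `port` (4 bytes), so it starts at byte offset 4 and occupies 2 bytes.
Bytes at offsets 4..5: E6 C8.
In little-endian order the low byte comes first in memory.
Reassemble most-significant byte first: C8 E6 → 0xC8E6.
0xC8E6 = 51430.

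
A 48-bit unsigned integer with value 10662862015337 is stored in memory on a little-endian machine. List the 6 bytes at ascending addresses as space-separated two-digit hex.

69 4B 1A A4 B2 09

10662862015337 in hexadecimal, padded to 48 bits, is 0x09B2A41A4B69.
Split into bytes (most-significant first): 09 B2 A4 1A 4B 69.
Little-endian stores the least-significant byte at the lowest address.
So at ascending addresses the bytes are 69 4B 1A A4 B2 09.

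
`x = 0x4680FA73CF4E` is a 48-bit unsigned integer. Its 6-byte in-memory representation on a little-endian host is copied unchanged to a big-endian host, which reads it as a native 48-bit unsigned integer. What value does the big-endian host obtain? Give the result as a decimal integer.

Stored little-endian, the bytes at ascending addresses are 4E CF 73 FA 80 46.
Read back as big-endian, the last byte is least significant, giving 0x4ECF73FA8046.
0x4ECF73FA8046 = 86652910993478.

86652910993478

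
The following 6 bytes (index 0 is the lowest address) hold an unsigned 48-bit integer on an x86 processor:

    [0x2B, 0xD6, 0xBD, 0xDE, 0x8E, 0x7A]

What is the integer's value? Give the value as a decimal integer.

Little-endian: lowest address holds the least-significant byte.
Reassemble most-significant byte first: 7A 8E DE BD D6 2B → 0x7A8EDEBDD62B.
0x7A8EDEBDD62B = 134754040927787.

134754040927787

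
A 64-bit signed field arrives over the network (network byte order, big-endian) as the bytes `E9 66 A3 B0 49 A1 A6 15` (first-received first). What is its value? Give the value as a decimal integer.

In big-endian order the high byte comes first in memory.
The bytes are already most-significant first: 0xE966A3B049A1A615.
Top bit is set, so as a signed 64-bit value this is 0xE966A3B049A1A615 − 2^64 = -1628434237702953451.

-1628434237702953451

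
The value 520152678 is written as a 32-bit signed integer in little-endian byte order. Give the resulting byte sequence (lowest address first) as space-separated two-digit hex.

520152678 in hexadecimal, padded to 32 bits, is 0x1F00E666.
Split into bytes (most-significant first): 1F 00 E6 66.
Little-endian: lowest address holds the least-significant byte.
So at ascending addresses the bytes are 66 E6 00 1F.

66 E6 00 1F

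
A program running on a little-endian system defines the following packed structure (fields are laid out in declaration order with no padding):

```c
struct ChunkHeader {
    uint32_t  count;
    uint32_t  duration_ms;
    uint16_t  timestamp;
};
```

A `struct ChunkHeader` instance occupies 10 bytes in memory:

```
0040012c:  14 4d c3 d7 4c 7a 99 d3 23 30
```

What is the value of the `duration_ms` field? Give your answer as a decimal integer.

3550050892

`duration_ms` follows `count` (4 bytes), so it starts at byte offset 4 and occupies 4 bytes.
Bytes at offsets 4..7: 4C 7A 99 D3.
Little-endian: lowest address holds the least-significant byte.
Reassemble most-significant byte first: D3 99 7A 4C → 0xD3997A4C.
0xD3997A4C = 3550050892.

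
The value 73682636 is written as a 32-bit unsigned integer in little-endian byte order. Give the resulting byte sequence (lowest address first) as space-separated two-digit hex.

73682636 in hexadecimal, padded to 32 bits, is 0x04644ECC.
Split into bytes (most-significant first): 04 64 4E CC.
In little-endian order the low byte comes first in memory.
So at ascending addresses the bytes are CC 4E 64 04.

CC 4E 64 04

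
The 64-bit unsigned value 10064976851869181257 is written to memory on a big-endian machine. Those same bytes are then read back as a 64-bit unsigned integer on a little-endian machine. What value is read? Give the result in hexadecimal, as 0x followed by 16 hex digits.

10064976851869181257 in 64-bit hexadecimal is 0x8BADFB1EC8312549.
Stored big-endian, the bytes at ascending addresses are 8B AD FB 1E C8 31 25 49.
Read back as little-endian, the first byte is least significant, giving 0x492531C81EFBAD8B.

0x492531C81EFBAD8B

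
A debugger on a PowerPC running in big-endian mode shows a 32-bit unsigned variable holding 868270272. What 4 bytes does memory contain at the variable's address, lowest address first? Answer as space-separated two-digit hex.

33 C0 C0 C0

868270272 in hexadecimal, padded to 32 bits, is 0x33C0C0C0.
Split into bytes (most-significant first): 33 C0 C0 C0.
In big-endian order the high byte comes first in memory.
So the memory order matches the most-significant-first order: 33 C0 C0 C0.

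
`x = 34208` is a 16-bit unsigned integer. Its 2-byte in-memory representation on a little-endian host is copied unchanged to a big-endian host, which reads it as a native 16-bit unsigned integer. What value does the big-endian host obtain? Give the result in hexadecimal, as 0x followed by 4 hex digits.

0xA085

34208 in 16-bit hexadecimal is 0x85A0.
Stored little-endian, the bytes at ascending addresses are A0 85.
Read back as big-endian, the last byte is least significant, giving 0xA085.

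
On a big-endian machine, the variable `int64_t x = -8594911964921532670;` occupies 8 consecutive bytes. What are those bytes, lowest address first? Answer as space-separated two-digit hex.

88 B8 BD 1B 0F 18 EF 02

Two's complement of -8594911964921532670 in 64 bits: 8594911964921532670 = 0x774742E4F0E710FE; invert → 0x88B8BD1B0F18EF01; add 1 → 0x88B8BD1B0F18EF02.
Split into bytes (most-significant first): 88 B8 BD 1B 0F 18 EF 02.
Big-endian: lowest address holds the most-significant byte.
So the memory order matches the most-significant-first order: 88 B8 BD 1B 0F 18 EF 02.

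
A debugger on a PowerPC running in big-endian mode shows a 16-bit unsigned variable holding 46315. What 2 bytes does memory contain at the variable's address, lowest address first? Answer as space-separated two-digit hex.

B4 EB

46315 in hexadecimal, padded to 16 bits, is 0xB4EB.
Split into bytes (most-significant first): B4 EB.
Big-endian stores the most-significant byte at the lowest address.
So the memory order matches the most-significant-first order: B4 EB.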